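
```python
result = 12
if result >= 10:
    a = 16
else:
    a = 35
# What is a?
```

Answer: 16

Derivation:
Trace (tracking a):
result = 12  # -> result = 12
if result >= 10:  # condition is True
    a = 16  # -> a = 16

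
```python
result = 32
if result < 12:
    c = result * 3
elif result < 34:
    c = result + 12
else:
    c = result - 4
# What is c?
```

Answer: 44

Derivation:
Trace (tracking c):
result = 32  # -> result = 32
if result < 12:  # condition is False
elif result < 34:  # condition is True
    c = result + 12  # -> c = 44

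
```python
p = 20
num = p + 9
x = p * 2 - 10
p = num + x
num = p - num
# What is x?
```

Answer: 30

Derivation:
Trace (tracking x):
p = 20  # -> p = 20
num = p + 9  # -> num = 29
x = p * 2 - 10  # -> x = 30
p = num + x  # -> p = 59
num = p - num  # -> num = 30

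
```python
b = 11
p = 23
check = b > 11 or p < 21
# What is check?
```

Answer: False

Derivation:
Trace (tracking check):
b = 11  # -> b = 11
p = 23  # -> p = 23
check = b > 11 or p < 21  # -> check = False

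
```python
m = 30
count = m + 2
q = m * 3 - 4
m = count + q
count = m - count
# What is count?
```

Trace (tracking count):
m = 30  # -> m = 30
count = m + 2  # -> count = 32
q = m * 3 - 4  # -> q = 86
m = count + q  # -> m = 118
count = m - count  # -> count = 86

Answer: 86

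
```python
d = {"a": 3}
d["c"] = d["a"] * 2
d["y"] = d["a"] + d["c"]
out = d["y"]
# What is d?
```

Answer: {'a': 3, 'c': 6, 'y': 9}

Derivation:
Trace (tracking d):
d = {'a': 3}  # -> d = {'a': 3}
d['c'] = d['a'] * 2  # -> d = {'a': 3, 'c': 6}
d['y'] = d['a'] + d['c']  # -> d = {'a': 3, 'c': 6, 'y': 9}
out = d['y']  # -> out = 9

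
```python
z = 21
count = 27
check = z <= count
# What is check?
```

Trace (tracking check):
z = 21  # -> z = 21
count = 27  # -> count = 27
check = z <= count  # -> check = True

Answer: True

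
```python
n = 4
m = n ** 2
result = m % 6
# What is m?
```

Answer: 16

Derivation:
Trace (tracking m):
n = 4  # -> n = 4
m = n ** 2  # -> m = 16
result = m % 6  # -> result = 4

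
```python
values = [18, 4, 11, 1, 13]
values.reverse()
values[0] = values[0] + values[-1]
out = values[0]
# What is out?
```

Trace (tracking out):
values = [18, 4, 11, 1, 13]  # -> values = [18, 4, 11, 1, 13]
values.reverse()  # -> values = [13, 1, 11, 4, 18]
values[0] = values[0] + values[-1]  # -> values = [31, 1, 11, 4, 18]
out = values[0]  # -> out = 31

Answer: 31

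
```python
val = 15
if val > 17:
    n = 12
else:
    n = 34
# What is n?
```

Answer: 34

Derivation:
Trace (tracking n):
val = 15  # -> val = 15
if val > 17:  # condition is False
else:
    n = 34  # -> n = 34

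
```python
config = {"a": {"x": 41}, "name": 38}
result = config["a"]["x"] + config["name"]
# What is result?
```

Answer: 79

Derivation:
Trace (tracking result):
config = {'a': {'x': 41}, 'name': 38}  # -> config = {'a': {'x': 41}, 'name': 38}
result = config['a']['x'] + config['name']  # -> result = 79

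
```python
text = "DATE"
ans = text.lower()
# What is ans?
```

Trace (tracking ans):
text = 'DATE'  # -> text = 'DATE'
ans = text.lower()  # -> ans = 'date'

Answer: 'date'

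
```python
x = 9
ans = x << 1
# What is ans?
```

Answer: 18

Derivation:
Trace (tracking ans):
x = 9  # -> x = 9
ans = x << 1  # -> ans = 18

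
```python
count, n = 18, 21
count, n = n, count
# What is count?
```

Answer: 21

Derivation:
Trace (tracking count):
count, n = (18, 21)  # -> count = 18, n = 21
count, n = (n, count)  # -> count = 21, n = 18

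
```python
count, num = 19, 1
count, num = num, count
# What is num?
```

Trace (tracking num):
count, num = (19, 1)  # -> count = 19, num = 1
count, num = (num, count)  # -> count = 1, num = 19

Answer: 19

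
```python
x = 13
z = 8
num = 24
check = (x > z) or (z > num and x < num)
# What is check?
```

Answer: True

Derivation:
Trace (tracking check):
x = 13  # -> x = 13
z = 8  # -> z = 8
num = 24  # -> num = 24
check = x > z or (z > num and x < num)  # -> check = True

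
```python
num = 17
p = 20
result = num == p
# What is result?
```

Answer: False

Derivation:
Trace (tracking result):
num = 17  # -> num = 17
p = 20  # -> p = 20
result = num == p  # -> result = False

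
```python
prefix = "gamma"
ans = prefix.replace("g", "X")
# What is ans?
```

Answer: 'Xamma'

Derivation:
Trace (tracking ans):
prefix = 'gamma'  # -> prefix = 'gamma'
ans = prefix.replace('g', 'X')  # -> ans = 'Xamma'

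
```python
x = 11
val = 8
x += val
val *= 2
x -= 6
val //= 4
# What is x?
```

Answer: 13

Derivation:
Trace (tracking x):
x = 11  # -> x = 11
val = 8  # -> val = 8
x += val  # -> x = 19
val *= 2  # -> val = 16
x -= 6  # -> x = 13
val //= 4  # -> val = 4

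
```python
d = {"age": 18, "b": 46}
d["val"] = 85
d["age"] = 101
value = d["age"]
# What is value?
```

Answer: 101

Derivation:
Trace (tracking value):
d = {'age': 18, 'b': 46}  # -> d = {'age': 18, 'b': 46}
d['val'] = 85  # -> d = {'age': 18, 'b': 46, 'val': 85}
d['age'] = 101  # -> d = {'age': 101, 'b': 46, 'val': 85}
value = d['age']  # -> value = 101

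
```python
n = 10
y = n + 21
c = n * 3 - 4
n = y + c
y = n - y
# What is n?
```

Trace (tracking n):
n = 10  # -> n = 10
y = n + 21  # -> y = 31
c = n * 3 - 4  # -> c = 26
n = y + c  # -> n = 57
y = n - y  # -> y = 26

Answer: 57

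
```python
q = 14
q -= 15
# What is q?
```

Answer: -1

Derivation:
Trace (tracking q):
q = 14  # -> q = 14
q -= 15  # -> q = -1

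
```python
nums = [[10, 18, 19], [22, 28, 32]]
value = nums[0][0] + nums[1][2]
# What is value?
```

Trace (tracking value):
nums = [[10, 18, 19], [22, 28, 32]]  # -> nums = [[10, 18, 19], [22, 28, 32]]
value = nums[0][0] + nums[1][2]  # -> value = 42

Answer: 42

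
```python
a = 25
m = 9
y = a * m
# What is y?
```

Answer: 225

Derivation:
Trace (tracking y):
a = 25  # -> a = 25
m = 9  # -> m = 9
y = a * m  # -> y = 225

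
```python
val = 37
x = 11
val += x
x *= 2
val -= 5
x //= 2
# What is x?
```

Answer: 11

Derivation:
Trace (tracking x):
val = 37  # -> val = 37
x = 11  # -> x = 11
val += x  # -> val = 48
x *= 2  # -> x = 22
val -= 5  # -> val = 43
x //= 2  # -> x = 11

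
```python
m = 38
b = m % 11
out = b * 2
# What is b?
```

Answer: 5

Derivation:
Trace (tracking b):
m = 38  # -> m = 38
b = m % 11  # -> b = 5
out = b * 2  # -> out = 10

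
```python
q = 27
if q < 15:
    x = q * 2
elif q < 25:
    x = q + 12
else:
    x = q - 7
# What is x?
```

Trace (tracking x):
q = 27  # -> q = 27
if q < 15:  # condition is False
elif q < 25:  # condition is False
else:
    x = q - 7  # -> x = 20

Answer: 20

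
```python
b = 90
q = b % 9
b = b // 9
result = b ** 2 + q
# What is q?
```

Answer: 0

Derivation:
Trace (tracking q):
b = 90  # -> b = 90
q = b % 9  # -> q = 0
b = b // 9  # -> b = 10
result = b ** 2 + q  # -> result = 100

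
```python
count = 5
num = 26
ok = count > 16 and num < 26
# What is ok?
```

Trace (tracking ok):
count = 5  # -> count = 5
num = 26  # -> num = 26
ok = count > 16 and num < 26  # -> ok = False

Answer: False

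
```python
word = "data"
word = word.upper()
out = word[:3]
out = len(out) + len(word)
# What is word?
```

Answer: 'DATA'

Derivation:
Trace (tracking word):
word = 'data'  # -> word = 'data'
word = word.upper()  # -> word = 'DATA'
out = word[:3]  # -> out = 'DAT'
out = len(out) + len(word)  # -> out = 7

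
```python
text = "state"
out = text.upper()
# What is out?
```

Answer: 'STATE'

Derivation:
Trace (tracking out):
text = 'state'  # -> text = 'state'
out = text.upper()  # -> out = 'STATE'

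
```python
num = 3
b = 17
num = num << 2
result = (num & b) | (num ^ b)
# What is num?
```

Trace (tracking num):
num = 3  # -> num = 3
b = 17  # -> b = 17
num = num << 2  # -> num = 12
result = num & b | num ^ b  # -> result = 29

Answer: 12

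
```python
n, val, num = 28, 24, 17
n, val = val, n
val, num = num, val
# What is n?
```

Answer: 24

Derivation:
Trace (tracking n):
n, val, num = (28, 24, 17)  # -> n = 28, val = 24, num = 17
n, val = (val, n)  # -> n = 24, val = 28
val, num = (num, val)  # -> val = 17, num = 28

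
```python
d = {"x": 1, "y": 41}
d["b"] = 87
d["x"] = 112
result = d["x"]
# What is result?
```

Answer: 112

Derivation:
Trace (tracking result):
d = {'x': 1, 'y': 41}  # -> d = {'x': 1, 'y': 41}
d['b'] = 87  # -> d = {'x': 1, 'y': 41, 'b': 87}
d['x'] = 112  # -> d = {'x': 112, 'y': 41, 'b': 87}
result = d['x']  # -> result = 112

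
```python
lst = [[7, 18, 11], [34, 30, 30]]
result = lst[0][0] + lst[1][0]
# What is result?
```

Trace (tracking result):
lst = [[7, 18, 11], [34, 30, 30]]  # -> lst = [[7, 18, 11], [34, 30, 30]]
result = lst[0][0] + lst[1][0]  # -> result = 41

Answer: 41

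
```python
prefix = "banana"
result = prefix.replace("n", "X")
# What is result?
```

Answer: 'baXaXa'

Derivation:
Trace (tracking result):
prefix = 'banana'  # -> prefix = 'banana'
result = prefix.replace('n', 'X')  # -> result = 'baXaXa'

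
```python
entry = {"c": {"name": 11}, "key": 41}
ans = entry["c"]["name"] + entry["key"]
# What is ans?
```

Trace (tracking ans):
entry = {'c': {'name': 11}, 'key': 41}  # -> entry = {'c': {'name': 11}, 'key': 41}
ans = entry['c']['name'] + entry['key']  # -> ans = 52

Answer: 52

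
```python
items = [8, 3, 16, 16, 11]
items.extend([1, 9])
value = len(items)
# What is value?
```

Answer: 7

Derivation:
Trace (tracking value):
items = [8, 3, 16, 16, 11]  # -> items = [8, 3, 16, 16, 11]
items.extend([1, 9])  # -> items = [8, 3, 16, 16, 11, 1, 9]
value = len(items)  # -> value = 7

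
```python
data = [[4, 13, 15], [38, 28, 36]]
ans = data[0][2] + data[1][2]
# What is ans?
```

Answer: 51

Derivation:
Trace (tracking ans):
data = [[4, 13, 15], [38, 28, 36]]  # -> data = [[4, 13, 15], [38, 28, 36]]
ans = data[0][2] + data[1][2]  # -> ans = 51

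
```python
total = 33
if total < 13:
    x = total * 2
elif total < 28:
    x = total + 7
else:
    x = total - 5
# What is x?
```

Answer: 28

Derivation:
Trace (tracking x):
total = 33  # -> total = 33
if total < 13:  # condition is False
elif total < 28:  # condition is False
else:
    x = total - 5  # -> x = 28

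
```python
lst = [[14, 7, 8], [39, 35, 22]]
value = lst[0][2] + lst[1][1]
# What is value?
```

Answer: 43

Derivation:
Trace (tracking value):
lst = [[14, 7, 8], [39, 35, 22]]  # -> lst = [[14, 7, 8], [39, 35, 22]]
value = lst[0][2] + lst[1][1]  # -> value = 43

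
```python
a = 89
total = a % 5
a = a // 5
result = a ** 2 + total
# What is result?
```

Answer: 293

Derivation:
Trace (tracking result):
a = 89  # -> a = 89
total = a % 5  # -> total = 4
a = a // 5  # -> a = 17
result = a ** 2 + total  # -> result = 293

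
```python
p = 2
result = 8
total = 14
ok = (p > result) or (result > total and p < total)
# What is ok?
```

Trace (tracking ok):
p = 2  # -> p = 2
result = 8  # -> result = 8
total = 14  # -> total = 14
ok = p > result or (result > total and p < total)  # -> ok = False

Answer: False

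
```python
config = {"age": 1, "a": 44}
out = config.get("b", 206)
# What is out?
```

Answer: 206

Derivation:
Trace (tracking out):
config = {'age': 1, 'a': 44}  # -> config = {'age': 1, 'a': 44}
out = config.get('b', 206)  # -> out = 206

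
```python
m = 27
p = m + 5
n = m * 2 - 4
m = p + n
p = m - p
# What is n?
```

Trace (tracking n):
m = 27  # -> m = 27
p = m + 5  # -> p = 32
n = m * 2 - 4  # -> n = 50
m = p + n  # -> m = 82
p = m - p  # -> p = 50

Answer: 50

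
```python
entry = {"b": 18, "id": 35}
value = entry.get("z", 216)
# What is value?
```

Answer: 216

Derivation:
Trace (tracking value):
entry = {'b': 18, 'id': 35}  # -> entry = {'b': 18, 'id': 35}
value = entry.get('z', 216)  # -> value = 216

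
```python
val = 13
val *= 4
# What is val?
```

Trace (tracking val):
val = 13  # -> val = 13
val *= 4  # -> val = 52

Answer: 52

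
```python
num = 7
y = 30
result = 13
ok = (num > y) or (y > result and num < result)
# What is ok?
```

Trace (tracking ok):
num = 7  # -> num = 7
y = 30  # -> y = 30
result = 13  # -> result = 13
ok = num > y or (y > result and num < result)  # -> ok = True

Answer: True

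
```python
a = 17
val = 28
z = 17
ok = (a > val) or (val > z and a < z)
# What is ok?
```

Trace (tracking ok):
a = 17  # -> a = 17
val = 28  # -> val = 28
z = 17  # -> z = 17
ok = a > val or (val > z and a < z)  # -> ok = False

Answer: False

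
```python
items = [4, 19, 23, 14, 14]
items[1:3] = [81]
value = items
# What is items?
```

Answer: [4, 81, 14, 14]

Derivation:
Trace (tracking items):
items = [4, 19, 23, 14, 14]  # -> items = [4, 19, 23, 14, 14]
items[1:3] = [81]  # -> items = [4, 81, 14, 14]
value = items  # -> value = [4, 81, 14, 14]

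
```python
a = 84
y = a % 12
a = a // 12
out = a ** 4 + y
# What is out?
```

Trace (tracking out):
a = 84  # -> a = 84
y = a % 12  # -> y = 0
a = a // 12  # -> a = 7
out = a ** 4 + y  # -> out = 2401

Answer: 2401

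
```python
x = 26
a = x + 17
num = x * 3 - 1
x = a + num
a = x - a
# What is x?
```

Trace (tracking x):
x = 26  # -> x = 26
a = x + 17  # -> a = 43
num = x * 3 - 1  # -> num = 77
x = a + num  # -> x = 120
a = x - a  # -> a = 77

Answer: 120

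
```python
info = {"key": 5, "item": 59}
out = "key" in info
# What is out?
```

Trace (tracking out):
info = {'key': 5, 'item': 59}  # -> info = {'key': 5, 'item': 59}
out = 'key' in info  # -> out = True

Answer: True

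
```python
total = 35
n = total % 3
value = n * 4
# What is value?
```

Trace (tracking value):
total = 35  # -> total = 35
n = total % 3  # -> n = 2
value = n * 4  # -> value = 8

Answer: 8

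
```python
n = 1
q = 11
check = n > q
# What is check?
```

Trace (tracking check):
n = 1  # -> n = 1
q = 11  # -> q = 11
check = n > q  # -> check = False

Answer: False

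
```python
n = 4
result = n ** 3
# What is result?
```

Answer: 64

Derivation:
Trace (tracking result):
n = 4  # -> n = 4
result = n ** 3  # -> result = 64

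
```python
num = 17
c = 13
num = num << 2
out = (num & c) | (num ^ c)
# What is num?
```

Trace (tracking num):
num = 17  # -> num = 17
c = 13  # -> c = 13
num = num << 2  # -> num = 68
out = num & c | num ^ c  # -> out = 77

Answer: 68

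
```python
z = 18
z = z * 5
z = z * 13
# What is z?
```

Answer: 1170

Derivation:
Trace (tracking z):
z = 18  # -> z = 18
z = z * 5  # -> z = 90
z = z * 13  # -> z = 1170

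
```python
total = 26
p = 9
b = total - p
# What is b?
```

Answer: 17

Derivation:
Trace (tracking b):
total = 26  # -> total = 26
p = 9  # -> p = 9
b = total - p  # -> b = 17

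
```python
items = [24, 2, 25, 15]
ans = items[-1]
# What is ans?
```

Trace (tracking ans):
items = [24, 2, 25, 15]  # -> items = [24, 2, 25, 15]
ans = items[-1]  # -> ans = 15

Answer: 15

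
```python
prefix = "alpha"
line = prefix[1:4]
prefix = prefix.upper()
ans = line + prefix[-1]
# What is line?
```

Answer: 'lph'

Derivation:
Trace (tracking line):
prefix = 'alpha'  # -> prefix = 'alpha'
line = prefix[1:4]  # -> line = 'lph'
prefix = prefix.upper()  # -> prefix = 'ALPHA'
ans = line + prefix[-1]  # -> ans = 'lphA'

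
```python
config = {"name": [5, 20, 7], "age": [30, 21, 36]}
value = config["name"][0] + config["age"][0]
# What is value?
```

Answer: 35

Derivation:
Trace (tracking value):
config = {'name': [5, 20, 7], 'age': [30, 21, 36]}  # -> config = {'name': [5, 20, 7], 'age': [30, 21, 36]}
value = config['name'][0] + config['age'][0]  # -> value = 35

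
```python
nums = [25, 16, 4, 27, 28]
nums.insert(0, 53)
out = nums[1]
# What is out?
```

Trace (tracking out):
nums = [25, 16, 4, 27, 28]  # -> nums = [25, 16, 4, 27, 28]
nums.insert(0, 53)  # -> nums = [53, 25, 16, 4, 27, 28]
out = nums[1]  # -> out = 25

Answer: 25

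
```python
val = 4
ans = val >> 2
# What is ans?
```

Trace (tracking ans):
val = 4  # -> val = 4
ans = val >> 2  # -> ans = 1

Answer: 1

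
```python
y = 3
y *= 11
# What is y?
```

Answer: 33

Derivation:
Trace (tracking y):
y = 3  # -> y = 3
y *= 11  # -> y = 33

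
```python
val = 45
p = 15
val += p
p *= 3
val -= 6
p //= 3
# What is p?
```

Trace (tracking p):
val = 45  # -> val = 45
p = 15  # -> p = 15
val += p  # -> val = 60
p *= 3  # -> p = 45
val -= 6  # -> val = 54
p //= 3  # -> p = 15

Answer: 15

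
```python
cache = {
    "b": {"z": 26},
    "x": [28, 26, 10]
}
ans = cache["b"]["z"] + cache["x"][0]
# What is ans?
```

Trace (tracking ans):
cache = {'b': {'z': 26}, 'x': [28, 26, 10]}  # -> cache = {'b': {'z': 26}, 'x': [28, 26, 10]}
ans = cache['b']['z'] + cache['x'][0]  # -> ans = 54

Answer: 54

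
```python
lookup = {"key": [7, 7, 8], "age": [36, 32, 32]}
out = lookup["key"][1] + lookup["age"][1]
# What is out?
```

Trace (tracking out):
lookup = {'key': [7, 7, 8], 'age': [36, 32, 32]}  # -> lookup = {'key': [7, 7, 8], 'age': [36, 32, 32]}
out = lookup['key'][1] + lookup['age'][1]  # -> out = 39

Answer: 39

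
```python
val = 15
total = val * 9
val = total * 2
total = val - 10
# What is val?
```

Answer: 270

Derivation:
Trace (tracking val):
val = 15  # -> val = 15
total = val * 9  # -> total = 135
val = total * 2  # -> val = 270
total = val - 10  # -> total = 260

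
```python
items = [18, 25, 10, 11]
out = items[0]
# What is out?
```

Answer: 18

Derivation:
Trace (tracking out):
items = [18, 25, 10, 11]  # -> items = [18, 25, 10, 11]
out = items[0]  # -> out = 18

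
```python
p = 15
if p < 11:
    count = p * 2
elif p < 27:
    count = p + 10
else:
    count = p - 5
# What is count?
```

Trace (tracking count):
p = 15  # -> p = 15
if p < 11:  # condition is False
elif p < 27:  # condition is True
    count = p + 10  # -> count = 25

Answer: 25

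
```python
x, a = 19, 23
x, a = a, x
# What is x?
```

Trace (tracking x):
x, a = (19, 23)  # -> x = 19, a = 23
x, a = (a, x)  # -> x = 23, a = 19

Answer: 23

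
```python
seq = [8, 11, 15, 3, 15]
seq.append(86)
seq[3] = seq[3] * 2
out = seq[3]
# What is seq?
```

Trace (tracking seq):
seq = [8, 11, 15, 3, 15]  # -> seq = [8, 11, 15, 3, 15]
seq.append(86)  # -> seq = [8, 11, 15, 3, 15, 86]
seq[3] = seq[3] * 2  # -> seq = [8, 11, 15, 6, 15, 86]
out = seq[3]  # -> out = 6

Answer: [8, 11, 15, 6, 15, 86]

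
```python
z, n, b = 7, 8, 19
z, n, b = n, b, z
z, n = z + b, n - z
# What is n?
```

Answer: 11

Derivation:
Trace (tracking n):
z, n, b = (7, 8, 19)  # -> z = 7, n = 8, b = 19
z, n, b = (n, b, z)  # -> z = 8, n = 19, b = 7
z, n = (z + b, n - z)  # -> z = 15, n = 11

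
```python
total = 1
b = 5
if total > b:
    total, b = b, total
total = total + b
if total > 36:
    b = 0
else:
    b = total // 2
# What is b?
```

Answer: 3

Derivation:
Trace (tracking b):
total = 1  # -> total = 1
b = 5  # -> b = 5
if total > b:  # condition is False
total = total + b  # -> total = 6
if total > 36:  # condition is False
else:
    b = total // 2  # -> b = 3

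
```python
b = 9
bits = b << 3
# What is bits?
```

Trace (tracking bits):
b = 9  # -> b = 9
bits = b << 3  # -> bits = 72

Answer: 72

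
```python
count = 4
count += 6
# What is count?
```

Answer: 10

Derivation:
Trace (tracking count):
count = 4  # -> count = 4
count += 6  # -> count = 10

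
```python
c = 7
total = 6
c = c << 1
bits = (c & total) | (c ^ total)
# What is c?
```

Trace (tracking c):
c = 7  # -> c = 7
total = 6  # -> total = 6
c = c << 1  # -> c = 14
bits = c & total | c ^ total  # -> bits = 14

Answer: 14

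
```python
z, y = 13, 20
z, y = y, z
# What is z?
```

Answer: 20

Derivation:
Trace (tracking z):
z, y = (13, 20)  # -> z = 13, y = 20
z, y = (y, z)  # -> z = 20, y = 13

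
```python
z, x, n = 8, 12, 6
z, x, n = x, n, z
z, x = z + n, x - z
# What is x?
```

Answer: -6

Derivation:
Trace (tracking x):
z, x, n = (8, 12, 6)  # -> z = 8, x = 12, n = 6
z, x, n = (x, n, z)  # -> z = 12, x = 6, n = 8
z, x = (z + n, x - z)  # -> z = 20, x = -6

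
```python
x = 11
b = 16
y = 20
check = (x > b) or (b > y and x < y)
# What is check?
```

Trace (tracking check):
x = 11  # -> x = 11
b = 16  # -> b = 16
y = 20  # -> y = 20
check = x > b or (b > y and x < y)  # -> check = False

Answer: False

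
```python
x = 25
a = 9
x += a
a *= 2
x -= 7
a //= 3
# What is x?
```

Trace (tracking x):
x = 25  # -> x = 25
a = 9  # -> a = 9
x += a  # -> x = 34
a *= 2  # -> a = 18
x -= 7  # -> x = 27
a //= 3  # -> a = 6

Answer: 27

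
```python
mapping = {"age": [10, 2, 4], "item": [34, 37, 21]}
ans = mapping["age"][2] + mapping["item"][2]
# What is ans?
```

Answer: 25

Derivation:
Trace (tracking ans):
mapping = {'age': [10, 2, 4], 'item': [34, 37, 21]}  # -> mapping = {'age': [10, 2, 4], 'item': [34, 37, 21]}
ans = mapping['age'][2] + mapping['item'][2]  # -> ans = 25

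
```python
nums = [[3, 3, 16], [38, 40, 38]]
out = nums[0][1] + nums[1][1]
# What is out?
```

Answer: 43

Derivation:
Trace (tracking out):
nums = [[3, 3, 16], [38, 40, 38]]  # -> nums = [[3, 3, 16], [38, 40, 38]]
out = nums[0][1] + nums[1][1]  # -> out = 43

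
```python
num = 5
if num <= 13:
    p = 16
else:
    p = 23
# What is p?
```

Trace (tracking p):
num = 5  # -> num = 5
if num <= 13:  # condition is True
    p = 16  # -> p = 16

Answer: 16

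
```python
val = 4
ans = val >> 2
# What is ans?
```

Trace (tracking ans):
val = 4  # -> val = 4
ans = val >> 2  # -> ans = 1

Answer: 1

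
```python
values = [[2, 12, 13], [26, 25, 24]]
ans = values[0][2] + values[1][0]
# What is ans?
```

Trace (tracking ans):
values = [[2, 12, 13], [26, 25, 24]]  # -> values = [[2, 12, 13], [26, 25, 24]]
ans = values[0][2] + values[1][0]  # -> ans = 39

Answer: 39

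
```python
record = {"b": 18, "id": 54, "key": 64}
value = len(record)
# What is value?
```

Trace (tracking value):
record = {'b': 18, 'id': 54, 'key': 64}  # -> record = {'b': 18, 'id': 54, 'key': 64}
value = len(record)  # -> value = 3

Answer: 3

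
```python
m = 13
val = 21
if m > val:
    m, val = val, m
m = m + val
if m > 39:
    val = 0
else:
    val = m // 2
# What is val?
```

Trace (tracking val):
m = 13  # -> m = 13
val = 21  # -> val = 21
if m > val:  # condition is False
m = m + val  # -> m = 34
if m > 39:  # condition is False
else:
    val = m // 2  # -> val = 17

Answer: 17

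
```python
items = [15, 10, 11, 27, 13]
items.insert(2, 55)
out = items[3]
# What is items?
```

Answer: [15, 10, 55, 11, 27, 13]

Derivation:
Trace (tracking items):
items = [15, 10, 11, 27, 13]  # -> items = [15, 10, 11, 27, 13]
items.insert(2, 55)  # -> items = [15, 10, 55, 11, 27, 13]
out = items[3]  # -> out = 11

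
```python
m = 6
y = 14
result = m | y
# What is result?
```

Answer: 14

Derivation:
Trace (tracking result):
m = 6  # -> m = 6
y = 14  # -> y = 14
result = m | y  # -> result = 14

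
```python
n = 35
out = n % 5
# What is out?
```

Trace (tracking out):
n = 35  # -> n = 35
out = n % 5  # -> out = 0

Answer: 0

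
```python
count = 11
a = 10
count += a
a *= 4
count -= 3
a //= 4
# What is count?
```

Trace (tracking count):
count = 11  # -> count = 11
a = 10  # -> a = 10
count += a  # -> count = 21
a *= 4  # -> a = 40
count -= 3  # -> count = 18
a //= 4  # -> a = 10

Answer: 18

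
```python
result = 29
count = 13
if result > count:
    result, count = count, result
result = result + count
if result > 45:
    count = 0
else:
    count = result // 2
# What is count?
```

Trace (tracking count):
result = 29  # -> result = 29
count = 13  # -> count = 13
if result > count:  # condition is True
    result, count = (count, result)  # -> result = 13, count = 29
result = result + count  # -> result = 42
if result > 45:  # condition is False
else:
    count = result // 2  # -> count = 21

Answer: 21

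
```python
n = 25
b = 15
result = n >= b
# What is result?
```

Trace (tracking result):
n = 25  # -> n = 25
b = 15  # -> b = 15
result = n >= b  # -> result = True

Answer: True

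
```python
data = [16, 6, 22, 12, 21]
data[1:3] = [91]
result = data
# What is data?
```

Trace (tracking data):
data = [16, 6, 22, 12, 21]  # -> data = [16, 6, 22, 12, 21]
data[1:3] = [91]  # -> data = [16, 91, 12, 21]
result = data  # -> result = [16, 91, 12, 21]

Answer: [16, 91, 12, 21]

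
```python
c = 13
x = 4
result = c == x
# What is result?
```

Trace (tracking result):
c = 13  # -> c = 13
x = 4  # -> x = 4
result = c == x  # -> result = False

Answer: False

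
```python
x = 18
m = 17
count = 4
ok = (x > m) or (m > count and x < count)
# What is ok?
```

Answer: True

Derivation:
Trace (tracking ok):
x = 18  # -> x = 18
m = 17  # -> m = 17
count = 4  # -> count = 4
ok = x > m or (m > count and x < count)  # -> ok = True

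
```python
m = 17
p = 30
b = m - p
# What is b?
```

Trace (tracking b):
m = 17  # -> m = 17
p = 30  # -> p = 30
b = m - p  # -> b = -13

Answer: -13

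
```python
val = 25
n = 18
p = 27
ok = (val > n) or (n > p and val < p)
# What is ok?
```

Answer: True

Derivation:
Trace (tracking ok):
val = 25  # -> val = 25
n = 18  # -> n = 18
p = 27  # -> p = 27
ok = val > n or (n > p and val < p)  # -> ok = True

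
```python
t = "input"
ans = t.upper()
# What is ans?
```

Trace (tracking ans):
t = 'input'  # -> t = 'input'
ans = t.upper()  # -> ans = 'INPUT'

Answer: 'INPUT'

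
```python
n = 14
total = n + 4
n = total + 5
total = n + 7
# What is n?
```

Answer: 23

Derivation:
Trace (tracking n):
n = 14  # -> n = 14
total = n + 4  # -> total = 18
n = total + 5  # -> n = 23
total = n + 7  # -> total = 30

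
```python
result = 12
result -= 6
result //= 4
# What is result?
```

Answer: 1

Derivation:
Trace (tracking result):
result = 12  # -> result = 12
result -= 6  # -> result = 6
result //= 4  # -> result = 1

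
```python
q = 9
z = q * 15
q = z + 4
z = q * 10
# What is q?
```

Answer: 139

Derivation:
Trace (tracking q):
q = 9  # -> q = 9
z = q * 15  # -> z = 135
q = z + 4  # -> q = 139
z = q * 10  # -> z = 1390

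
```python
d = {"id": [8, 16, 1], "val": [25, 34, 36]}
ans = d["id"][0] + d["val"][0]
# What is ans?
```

Trace (tracking ans):
d = {'id': [8, 16, 1], 'val': [25, 34, 36]}  # -> d = {'id': [8, 16, 1], 'val': [25, 34, 36]}
ans = d['id'][0] + d['val'][0]  # -> ans = 33

Answer: 33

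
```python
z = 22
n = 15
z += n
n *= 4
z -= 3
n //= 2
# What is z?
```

Answer: 34

Derivation:
Trace (tracking z):
z = 22  # -> z = 22
n = 15  # -> n = 15
z += n  # -> z = 37
n *= 4  # -> n = 60
z -= 3  # -> z = 34
n //= 2  # -> n = 30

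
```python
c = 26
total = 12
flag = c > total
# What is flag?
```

Trace (tracking flag):
c = 26  # -> c = 26
total = 12  # -> total = 12
flag = c > total  # -> flag = True

Answer: True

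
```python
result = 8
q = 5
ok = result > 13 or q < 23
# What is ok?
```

Answer: True

Derivation:
Trace (tracking ok):
result = 8  # -> result = 8
q = 5  # -> q = 5
ok = result > 13 or q < 23  # -> ok = True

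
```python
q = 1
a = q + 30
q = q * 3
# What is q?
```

Answer: 3

Derivation:
Trace (tracking q):
q = 1  # -> q = 1
a = q + 30  # -> a = 31
q = q * 3  # -> q = 3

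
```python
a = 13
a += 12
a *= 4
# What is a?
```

Trace (tracking a):
a = 13  # -> a = 13
a += 12  # -> a = 25
a *= 4  # -> a = 100

Answer: 100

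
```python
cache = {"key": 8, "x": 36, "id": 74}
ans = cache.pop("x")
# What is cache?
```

Answer: {'key': 8, 'id': 74}

Derivation:
Trace (tracking cache):
cache = {'key': 8, 'x': 36, 'id': 74}  # -> cache = {'key': 8, 'x': 36, 'id': 74}
ans = cache.pop('x')  # -> ans = 36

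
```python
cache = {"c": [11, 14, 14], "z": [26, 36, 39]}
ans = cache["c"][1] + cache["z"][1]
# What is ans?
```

Trace (tracking ans):
cache = {'c': [11, 14, 14], 'z': [26, 36, 39]}  # -> cache = {'c': [11, 14, 14], 'z': [26, 36, 39]}
ans = cache['c'][1] + cache['z'][1]  # -> ans = 50

Answer: 50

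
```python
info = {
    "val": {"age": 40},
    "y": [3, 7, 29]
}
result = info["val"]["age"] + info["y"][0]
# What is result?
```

Answer: 43

Derivation:
Trace (tracking result):
info = {'val': {'age': 40}, 'y': [3, 7, 29]}  # -> info = {'val': {'age': 40}, 'y': [3, 7, 29]}
result = info['val']['age'] + info['y'][0]  # -> result = 43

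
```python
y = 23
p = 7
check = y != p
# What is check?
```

Trace (tracking check):
y = 23  # -> y = 23
p = 7  # -> p = 7
check = y != p  # -> check = True

Answer: True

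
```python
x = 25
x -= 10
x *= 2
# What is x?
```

Trace (tracking x):
x = 25  # -> x = 25
x -= 10  # -> x = 15
x *= 2  # -> x = 30

Answer: 30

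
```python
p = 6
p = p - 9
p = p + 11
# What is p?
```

Trace (tracking p):
p = 6  # -> p = 6
p = p - 9  # -> p = -3
p = p + 11  # -> p = 8

Answer: 8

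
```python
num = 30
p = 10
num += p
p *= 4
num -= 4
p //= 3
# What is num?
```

Answer: 36

Derivation:
Trace (tracking num):
num = 30  # -> num = 30
p = 10  # -> p = 10
num += p  # -> num = 40
p *= 4  # -> p = 40
num -= 4  # -> num = 36
p //= 3  # -> p = 13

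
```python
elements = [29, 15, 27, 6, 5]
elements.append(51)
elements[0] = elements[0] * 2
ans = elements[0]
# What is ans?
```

Trace (tracking ans):
elements = [29, 15, 27, 6, 5]  # -> elements = [29, 15, 27, 6, 5]
elements.append(51)  # -> elements = [29, 15, 27, 6, 5, 51]
elements[0] = elements[0] * 2  # -> elements = [58, 15, 27, 6, 5, 51]
ans = elements[0]  # -> ans = 58

Answer: 58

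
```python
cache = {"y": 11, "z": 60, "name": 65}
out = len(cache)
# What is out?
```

Trace (tracking out):
cache = {'y': 11, 'z': 60, 'name': 65}  # -> cache = {'y': 11, 'z': 60, 'name': 65}
out = len(cache)  # -> out = 3

Answer: 3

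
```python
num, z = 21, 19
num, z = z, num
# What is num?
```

Trace (tracking num):
num, z = (21, 19)  # -> num = 21, z = 19
num, z = (z, num)  # -> num = 19, z = 21

Answer: 19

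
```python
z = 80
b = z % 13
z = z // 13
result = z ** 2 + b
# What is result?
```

Answer: 38

Derivation:
Trace (tracking result):
z = 80  # -> z = 80
b = z % 13  # -> b = 2
z = z // 13  # -> z = 6
result = z ** 2 + b  # -> result = 38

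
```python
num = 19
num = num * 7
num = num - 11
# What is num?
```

Trace (tracking num):
num = 19  # -> num = 19
num = num * 7  # -> num = 133
num = num - 11  # -> num = 122

Answer: 122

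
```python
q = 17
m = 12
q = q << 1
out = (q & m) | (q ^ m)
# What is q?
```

Answer: 34

Derivation:
Trace (tracking q):
q = 17  # -> q = 17
m = 12  # -> m = 12
q = q << 1  # -> q = 34
out = q & m | q ^ m  # -> out = 46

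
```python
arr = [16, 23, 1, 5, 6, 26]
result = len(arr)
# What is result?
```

Answer: 6

Derivation:
Trace (tracking result):
arr = [16, 23, 1, 5, 6, 26]  # -> arr = [16, 23, 1, 5, 6, 26]
result = len(arr)  # -> result = 6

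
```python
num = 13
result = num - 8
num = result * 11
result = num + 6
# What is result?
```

Trace (tracking result):
num = 13  # -> num = 13
result = num - 8  # -> result = 5
num = result * 11  # -> num = 55
result = num + 6  # -> result = 61

Answer: 61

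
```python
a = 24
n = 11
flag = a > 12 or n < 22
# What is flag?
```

Answer: True

Derivation:
Trace (tracking flag):
a = 24  # -> a = 24
n = 11  # -> n = 11
flag = a > 12 or n < 22  # -> flag = True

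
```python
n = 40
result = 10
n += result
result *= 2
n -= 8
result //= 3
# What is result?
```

Trace (tracking result):
n = 40  # -> n = 40
result = 10  # -> result = 10
n += result  # -> n = 50
result *= 2  # -> result = 20
n -= 8  # -> n = 42
result //= 3  # -> result = 6

Answer: 6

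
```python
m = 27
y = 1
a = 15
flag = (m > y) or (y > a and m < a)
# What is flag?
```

Trace (tracking flag):
m = 27  # -> m = 27
y = 1  # -> y = 1
a = 15  # -> a = 15
flag = m > y or (y > a and m < a)  # -> flag = True

Answer: True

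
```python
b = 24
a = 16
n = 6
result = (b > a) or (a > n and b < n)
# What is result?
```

Trace (tracking result):
b = 24  # -> b = 24
a = 16  # -> a = 16
n = 6  # -> n = 6
result = b > a or (a > n and b < n)  # -> result = True

Answer: True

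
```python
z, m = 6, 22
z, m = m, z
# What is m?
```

Answer: 6

Derivation:
Trace (tracking m):
z, m = (6, 22)  # -> z = 6, m = 22
z, m = (m, z)  # -> z = 22, m = 6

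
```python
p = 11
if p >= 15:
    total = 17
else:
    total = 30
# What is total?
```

Trace (tracking total):
p = 11  # -> p = 11
if p >= 15:  # condition is False
else:
    total = 30  # -> total = 30

Answer: 30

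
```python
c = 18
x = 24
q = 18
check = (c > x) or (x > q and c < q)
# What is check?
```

Trace (tracking check):
c = 18  # -> c = 18
x = 24  # -> x = 24
q = 18  # -> q = 18
check = c > x or (x > q and c < q)  # -> check = False

Answer: False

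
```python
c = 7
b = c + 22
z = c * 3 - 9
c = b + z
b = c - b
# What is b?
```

Answer: 12

Derivation:
Trace (tracking b):
c = 7  # -> c = 7
b = c + 22  # -> b = 29
z = c * 3 - 9  # -> z = 12
c = b + z  # -> c = 41
b = c - b  # -> b = 12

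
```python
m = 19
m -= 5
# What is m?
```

Answer: 14

Derivation:
Trace (tracking m):
m = 19  # -> m = 19
m -= 5  # -> m = 14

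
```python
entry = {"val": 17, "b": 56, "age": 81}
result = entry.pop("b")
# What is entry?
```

Trace (tracking entry):
entry = {'val': 17, 'b': 56, 'age': 81}  # -> entry = {'val': 17, 'b': 56, 'age': 81}
result = entry.pop('b')  # -> result = 56

Answer: {'val': 17, 'age': 81}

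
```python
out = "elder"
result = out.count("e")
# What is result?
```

Answer: 2

Derivation:
Trace (tracking result):
out = 'elder'  # -> out = 'elder'
result = out.count('e')  # -> result = 2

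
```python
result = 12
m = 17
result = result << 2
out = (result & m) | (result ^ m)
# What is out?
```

Trace (tracking out):
result = 12  # -> result = 12
m = 17  # -> m = 17
result = result << 2  # -> result = 48
out = result & m | result ^ m  # -> out = 49

Answer: 49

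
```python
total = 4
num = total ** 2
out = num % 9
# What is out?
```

Answer: 7

Derivation:
Trace (tracking out):
total = 4  # -> total = 4
num = total ** 2  # -> num = 16
out = num % 9  # -> out = 7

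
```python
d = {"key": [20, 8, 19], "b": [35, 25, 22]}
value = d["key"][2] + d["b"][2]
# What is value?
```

Trace (tracking value):
d = {'key': [20, 8, 19], 'b': [35, 25, 22]}  # -> d = {'key': [20, 8, 19], 'b': [35, 25, 22]}
value = d['key'][2] + d['b'][2]  # -> value = 41

Answer: 41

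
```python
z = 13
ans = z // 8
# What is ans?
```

Answer: 1

Derivation:
Trace (tracking ans):
z = 13  # -> z = 13
ans = z // 8  # -> ans = 1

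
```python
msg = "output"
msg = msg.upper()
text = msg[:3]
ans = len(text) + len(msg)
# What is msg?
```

Trace (tracking msg):
msg = 'output'  # -> msg = 'output'
msg = msg.upper()  # -> msg = 'OUTPUT'
text = msg[:3]  # -> text = 'OUT'
ans = len(text) + len(msg)  # -> ans = 9

Answer: 'OUTPUT'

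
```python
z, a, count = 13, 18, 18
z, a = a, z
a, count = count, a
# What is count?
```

Trace (tracking count):
z, a, count = (13, 18, 18)  # -> z = 13, a = 18, count = 18
z, a = (a, z)  # -> z = 18, a = 13
a, count = (count, a)  # -> a = 18, count = 13

Answer: 13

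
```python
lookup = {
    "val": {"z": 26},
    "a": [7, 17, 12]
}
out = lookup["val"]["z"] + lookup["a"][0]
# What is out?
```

Trace (tracking out):
lookup = {'val': {'z': 26}, 'a': [7, 17, 12]}  # -> lookup = {'val': {'z': 26}, 'a': [7, 17, 12]}
out = lookup['val']['z'] + lookup['a'][0]  # -> out = 33

Answer: 33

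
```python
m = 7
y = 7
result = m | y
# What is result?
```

Answer: 7

Derivation:
Trace (tracking result):
m = 7  # -> m = 7
y = 7  # -> y = 7
result = m | y  # -> result = 7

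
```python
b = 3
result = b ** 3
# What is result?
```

Trace (tracking result):
b = 3  # -> b = 3
result = b ** 3  # -> result = 27

Answer: 27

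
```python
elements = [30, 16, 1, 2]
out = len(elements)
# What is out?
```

Trace (tracking out):
elements = [30, 16, 1, 2]  # -> elements = [30, 16, 1, 2]
out = len(elements)  # -> out = 4

Answer: 4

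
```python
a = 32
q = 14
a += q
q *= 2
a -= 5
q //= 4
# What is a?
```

Answer: 41

Derivation:
Trace (tracking a):
a = 32  # -> a = 32
q = 14  # -> q = 14
a += q  # -> a = 46
q *= 2  # -> q = 28
a -= 5  # -> a = 41
q //= 4  # -> q = 7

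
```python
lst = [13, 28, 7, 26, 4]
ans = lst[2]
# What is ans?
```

Answer: 7

Derivation:
Trace (tracking ans):
lst = [13, 28, 7, 26, 4]  # -> lst = [13, 28, 7, 26, 4]
ans = lst[2]  # -> ans = 7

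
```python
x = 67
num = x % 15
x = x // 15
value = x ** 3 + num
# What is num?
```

Trace (tracking num):
x = 67  # -> x = 67
num = x % 15  # -> num = 7
x = x // 15  # -> x = 4
value = x ** 3 + num  # -> value = 71

Answer: 7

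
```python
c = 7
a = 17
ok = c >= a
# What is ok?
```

Answer: False

Derivation:
Trace (tracking ok):
c = 7  # -> c = 7
a = 17  # -> a = 17
ok = c >= a  # -> ok = False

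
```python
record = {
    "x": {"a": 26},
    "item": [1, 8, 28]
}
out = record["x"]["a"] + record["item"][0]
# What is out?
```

Trace (tracking out):
record = {'x': {'a': 26}, 'item': [1, 8, 28]}  # -> record = {'x': {'a': 26}, 'item': [1, 8, 28]}
out = record['x']['a'] + record['item'][0]  # -> out = 27

Answer: 27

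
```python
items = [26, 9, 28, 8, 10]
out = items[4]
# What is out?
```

Trace (tracking out):
items = [26, 9, 28, 8, 10]  # -> items = [26, 9, 28, 8, 10]
out = items[4]  # -> out = 10

Answer: 10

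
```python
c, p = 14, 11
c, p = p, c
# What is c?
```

Trace (tracking c):
c, p = (14, 11)  # -> c = 14, p = 11
c, p = (p, c)  # -> c = 11, p = 14

Answer: 11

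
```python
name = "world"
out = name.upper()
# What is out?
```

Trace (tracking out):
name = 'world'  # -> name = 'world'
out = name.upper()  # -> out = 'WORLD'

Answer: 'WORLD'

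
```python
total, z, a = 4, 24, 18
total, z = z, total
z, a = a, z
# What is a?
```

Answer: 4

Derivation:
Trace (tracking a):
total, z, a = (4, 24, 18)  # -> total = 4, z = 24, a = 18
total, z = (z, total)  # -> total = 24, z = 4
z, a = (a, z)  # -> z = 18, a = 4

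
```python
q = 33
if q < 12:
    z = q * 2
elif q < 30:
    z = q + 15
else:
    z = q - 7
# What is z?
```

Answer: 26

Derivation:
Trace (tracking z):
q = 33  # -> q = 33
if q < 12:  # condition is False
elif q < 30:  # condition is False
else:
    z = q - 7  # -> z = 26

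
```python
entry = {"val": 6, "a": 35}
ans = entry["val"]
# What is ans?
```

Answer: 6

Derivation:
Trace (tracking ans):
entry = {'val': 6, 'a': 35}  # -> entry = {'val': 6, 'a': 35}
ans = entry['val']  # -> ans = 6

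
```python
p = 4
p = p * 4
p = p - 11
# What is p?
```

Answer: 5

Derivation:
Trace (tracking p):
p = 4  # -> p = 4
p = p * 4  # -> p = 16
p = p - 11  # -> p = 5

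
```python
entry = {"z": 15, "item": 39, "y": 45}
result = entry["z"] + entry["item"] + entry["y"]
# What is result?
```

Answer: 99

Derivation:
Trace (tracking result):
entry = {'z': 15, 'item': 39, 'y': 45}  # -> entry = {'z': 15, 'item': 39, 'y': 45}
result = entry['z'] + entry['item'] + entry['y']  # -> result = 99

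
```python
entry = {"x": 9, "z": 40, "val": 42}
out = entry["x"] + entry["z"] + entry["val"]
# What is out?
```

Answer: 91

Derivation:
Trace (tracking out):
entry = {'x': 9, 'z': 40, 'val': 42}  # -> entry = {'x': 9, 'z': 40, 'val': 42}
out = entry['x'] + entry['z'] + entry['val']  # -> out = 91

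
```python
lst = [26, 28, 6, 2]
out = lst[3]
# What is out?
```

Trace (tracking out):
lst = [26, 28, 6, 2]  # -> lst = [26, 28, 6, 2]
out = lst[3]  # -> out = 2

Answer: 2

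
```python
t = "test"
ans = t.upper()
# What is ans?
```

Answer: 'TEST'

Derivation:
Trace (tracking ans):
t = 'test'  # -> t = 'test'
ans = t.upper()  # -> ans = 'TEST'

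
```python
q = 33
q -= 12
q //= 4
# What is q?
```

Answer: 5

Derivation:
Trace (tracking q):
q = 33  # -> q = 33
q -= 12  # -> q = 21
q //= 4  # -> q = 5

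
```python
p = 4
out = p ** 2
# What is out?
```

Trace (tracking out):
p = 4  # -> p = 4
out = p ** 2  # -> out = 16

Answer: 16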